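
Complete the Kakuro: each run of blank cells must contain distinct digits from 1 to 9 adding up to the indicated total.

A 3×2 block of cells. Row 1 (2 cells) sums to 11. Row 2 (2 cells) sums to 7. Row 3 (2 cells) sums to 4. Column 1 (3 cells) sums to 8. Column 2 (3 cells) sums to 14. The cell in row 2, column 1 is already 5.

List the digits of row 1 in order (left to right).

2 9

4 in 2 cells must be {1,3}.
Given what's placed, (1,1) must be 2 to fit the 11 across and 8 down.
(1,2) = 11 − 2 = 9 completes the 11 across.
(2,2) = 7 − 5 = 2 completes the 7 across.
(3,1) = 8 − 7 = 1 completes the 8 down.
(3,2) = 4 − 1 = 3 completes the 4 across.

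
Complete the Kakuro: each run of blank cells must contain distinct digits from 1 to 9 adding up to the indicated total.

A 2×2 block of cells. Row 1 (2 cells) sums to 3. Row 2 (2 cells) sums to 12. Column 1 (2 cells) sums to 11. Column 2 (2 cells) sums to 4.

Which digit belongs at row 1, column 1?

3 in 2 cells must be {1,2}; 4 in 2 cells must be {1,3}.
The 3 across and the 11 down share only 2, so (1,1) = 2.
(1,2) = 3 − 2 = 1 completes the 3 across.
(2,1) = 11 − 2 = 9 completes the 11 down.
(2,2) = 12 − 9 = 3 completes the 12 across.

2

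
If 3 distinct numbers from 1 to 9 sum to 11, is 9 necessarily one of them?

Counterexample: {1,2,8} sums to 11 without using 9.

No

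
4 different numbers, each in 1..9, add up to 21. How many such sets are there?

4 distinct digits from 1–9 sum between 10 and 30.

11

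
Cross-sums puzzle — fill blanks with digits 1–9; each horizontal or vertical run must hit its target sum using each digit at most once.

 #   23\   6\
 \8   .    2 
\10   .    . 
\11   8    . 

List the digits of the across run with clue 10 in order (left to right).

23 in 3 cells must be {6,8,9}; 6 in 3 cells must be {1,2,3}.
R1C1 = 8 − 2 = 6 completes the 8 across.
R2C1 = 23 − 14 = 9 completes the 23 down.
R2C2 = 10 − 9 = 1 completes the 10 across.
R3C2 = 11 − 8 = 3 completes the 11 across.

9, 1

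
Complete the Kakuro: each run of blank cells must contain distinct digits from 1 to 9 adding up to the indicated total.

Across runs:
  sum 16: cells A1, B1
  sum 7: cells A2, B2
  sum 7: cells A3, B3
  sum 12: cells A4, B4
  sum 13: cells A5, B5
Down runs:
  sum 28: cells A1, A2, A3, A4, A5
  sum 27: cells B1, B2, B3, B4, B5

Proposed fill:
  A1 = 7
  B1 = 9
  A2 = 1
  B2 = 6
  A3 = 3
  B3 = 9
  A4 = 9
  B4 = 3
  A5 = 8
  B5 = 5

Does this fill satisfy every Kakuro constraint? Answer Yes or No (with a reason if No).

No — the down run B1–B5 sums to 32, not 27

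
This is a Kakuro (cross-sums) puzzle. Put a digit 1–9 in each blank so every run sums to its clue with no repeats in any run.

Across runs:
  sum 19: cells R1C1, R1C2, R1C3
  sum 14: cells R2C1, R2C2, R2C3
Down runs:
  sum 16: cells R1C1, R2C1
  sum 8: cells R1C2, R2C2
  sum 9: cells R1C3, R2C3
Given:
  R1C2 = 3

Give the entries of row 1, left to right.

9 3 7

16 in 2 cells must be {7,9}.
R1C3 = 7: the only remaining digit allowed by both the 19 across and the 9 down.
R2C2 = 8 − 3 = 5 completes the 8 down.
R2C3 = 9 − 7 = 2 completes the 9 down.
R1C1 = 19 − 10 = 9 completes the 19 across.
R2C1 = 14 − 7 = 7 completes the 14 across.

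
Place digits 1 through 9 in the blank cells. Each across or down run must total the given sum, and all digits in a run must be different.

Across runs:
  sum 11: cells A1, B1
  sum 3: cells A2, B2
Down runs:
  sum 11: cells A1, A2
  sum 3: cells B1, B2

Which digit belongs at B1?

2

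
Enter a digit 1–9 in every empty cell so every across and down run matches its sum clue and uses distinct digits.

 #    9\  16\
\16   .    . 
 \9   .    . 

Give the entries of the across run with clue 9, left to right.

16 in 2 cells must be {7,9}.
The 16 across and the 9 down share only 7, so R1C1 = 7.
R1C2 = 16 − 7 = 9 completes the 16 across.
R2C1 = 9 − 7 = 2 completes the 9 down.
R2C2 = 9 − 2 = 7 completes the 9 across.

2 7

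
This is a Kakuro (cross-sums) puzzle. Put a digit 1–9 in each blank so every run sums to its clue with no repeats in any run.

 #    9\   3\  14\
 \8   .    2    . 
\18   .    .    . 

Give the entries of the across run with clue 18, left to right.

8, 1, 9

3 in 2 cells must be {1,2}.
Given what's placed, R1C3 must be 5 to fit the 8 across and 14 down.
R2C2 = 3 − 2 = 1 completes the 3 down.
R2C3 = 14 − 5 = 9 completes the 14 down.
R1C1 = 8 − 7 = 1 completes the 8 across.
R2C1 = 18 − 10 = 8 completes the 18 across.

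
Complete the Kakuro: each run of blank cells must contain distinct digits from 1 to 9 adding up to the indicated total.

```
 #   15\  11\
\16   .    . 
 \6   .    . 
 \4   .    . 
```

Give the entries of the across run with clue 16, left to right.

9 7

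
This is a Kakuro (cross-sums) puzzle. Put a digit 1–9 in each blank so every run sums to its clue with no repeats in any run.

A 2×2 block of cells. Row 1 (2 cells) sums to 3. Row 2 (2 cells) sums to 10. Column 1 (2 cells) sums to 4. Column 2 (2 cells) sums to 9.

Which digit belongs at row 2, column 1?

3 in 2 cells must be {1,2}; 4 in 2 cells must be {1,3}.
The 3 across and the 4 down share only 1, so (1,1) = 1.
(1,2) = 3 − 1 = 2 completes the 3 across.
(2,1) = 4 − 1 = 3 completes the 4 down.
(2,2) = 10 − 3 = 7 completes the 10 across.

3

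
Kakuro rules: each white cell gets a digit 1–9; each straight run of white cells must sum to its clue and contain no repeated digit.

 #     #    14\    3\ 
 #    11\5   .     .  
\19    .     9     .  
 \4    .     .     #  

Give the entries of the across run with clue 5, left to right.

4 1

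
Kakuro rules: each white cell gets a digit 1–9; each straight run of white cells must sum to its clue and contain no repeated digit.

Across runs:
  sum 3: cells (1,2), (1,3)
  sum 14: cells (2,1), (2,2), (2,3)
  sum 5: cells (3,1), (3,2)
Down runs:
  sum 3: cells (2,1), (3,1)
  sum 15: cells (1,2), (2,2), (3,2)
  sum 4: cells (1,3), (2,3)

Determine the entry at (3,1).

3 in 2 cells must be {1,2}; 4 in 2 cells must be {1,3}.
The 3 across and the 4 down share only 1, so (1,3) = 1.
(2,3) = 4 − 1 = 3 completes the 4 down.
(1,2) = 3 − 1 = 2 completes the 3 across.
(2,1) = 2: the only remaining digit allowed by both the 14 across and the 3 down.
(2,2) = 14 − 5 = 9 completes the 14 across.
(3,1) = 3 − 2 = 1 completes the 3 down.
(3,2) = 5 − 1 = 4 completes the 5 across.

1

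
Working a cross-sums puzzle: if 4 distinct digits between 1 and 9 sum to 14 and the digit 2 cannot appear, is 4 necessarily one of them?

Yes

The only way to make 14 from 4 distinct digits under that restriction is {1,3,4,6}, which contains 4.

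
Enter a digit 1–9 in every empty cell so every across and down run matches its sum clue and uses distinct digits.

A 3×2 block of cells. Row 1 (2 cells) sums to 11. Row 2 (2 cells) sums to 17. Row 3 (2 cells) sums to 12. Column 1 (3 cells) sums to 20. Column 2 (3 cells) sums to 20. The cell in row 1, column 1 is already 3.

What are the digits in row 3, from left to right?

9 3

17 in 2 cells must be {8,9}.
(1,2) = 11 − 3 = 8 completes the 11 across.
(2,2) = 9: the only remaining digit allowed by both the 17 across and the 20 down.
(3,2) = 20 − 17 = 3 completes the 20 down.
(2,1) = 17 − 9 = 8 completes the 17 across.
(3,1) = 12 − 3 = 9 completes the 12 across.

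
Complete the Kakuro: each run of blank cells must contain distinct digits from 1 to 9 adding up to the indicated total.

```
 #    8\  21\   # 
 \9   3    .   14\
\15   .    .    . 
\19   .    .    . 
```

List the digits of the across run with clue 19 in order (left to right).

4 7 8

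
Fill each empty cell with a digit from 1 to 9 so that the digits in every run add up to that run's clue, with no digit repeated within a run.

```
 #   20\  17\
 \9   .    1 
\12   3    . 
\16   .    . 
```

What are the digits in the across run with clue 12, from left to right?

3 9

16 in 2 cells must be {7,9}.
R1C1 = 9 − 1 = 8 completes the 9 across.
R2C2 = 12 − 3 = 9 completes the 12 across.
R3C1 = 20 − 11 = 9 completes the 20 down.
R3C2 = 16 − 9 = 7 completes the 16 across.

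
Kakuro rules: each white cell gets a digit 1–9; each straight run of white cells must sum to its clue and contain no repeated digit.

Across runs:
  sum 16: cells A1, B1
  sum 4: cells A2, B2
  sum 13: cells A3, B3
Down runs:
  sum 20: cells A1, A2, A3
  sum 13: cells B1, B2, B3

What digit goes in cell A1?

9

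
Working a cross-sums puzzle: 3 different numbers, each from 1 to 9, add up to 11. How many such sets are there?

5

3 distinct digits from 1–9 sum between 6 and 24.
Enumerating: {1,2,8}, {1,3,7}, {1,4,6}, {2,3,6}, {2,4,5}.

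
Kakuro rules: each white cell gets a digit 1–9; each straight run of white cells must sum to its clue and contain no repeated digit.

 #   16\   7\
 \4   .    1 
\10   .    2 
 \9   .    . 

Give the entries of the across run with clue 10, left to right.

4 in 2 cells must be {1,3}; 7 in 3 cells must be {1,2,4}.
R1C1 = 4 − 1 = 3 completes the 4 across.
R2C1 = 10 − 2 = 8 completes the 10 across.
R3C1 = 16 − 11 = 5 completes the 16 down.
R3C2 = 9 − 5 = 4 completes the 9 across.

8 2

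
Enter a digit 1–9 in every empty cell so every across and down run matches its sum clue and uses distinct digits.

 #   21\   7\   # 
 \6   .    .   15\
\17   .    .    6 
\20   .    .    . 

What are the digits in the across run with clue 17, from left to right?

7 in 3 cells must be {1,2,4}.
The 20 across and the 7 down share only 4, so R3C2 = 4.
R3C3 = 15 − 6 = 9 completes the 15 down.
Given what's placed, R2C2 must be 2 to fit the 17 across and 7 down.
R3C1 = 20 − 13 = 7 completes the 20 across.
Given what's placed, R1C1 must be 5 to fit the 6 across and 21 down.
R1C2 = 6 − 5 = 1 completes the 6 across.
R2C1 = 17 − 8 = 9 completes the 17 across.

9 2 6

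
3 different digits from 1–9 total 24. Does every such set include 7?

Yes

The only way to make 24 from 3 distinct digits is {7,8,9}, which contains 7.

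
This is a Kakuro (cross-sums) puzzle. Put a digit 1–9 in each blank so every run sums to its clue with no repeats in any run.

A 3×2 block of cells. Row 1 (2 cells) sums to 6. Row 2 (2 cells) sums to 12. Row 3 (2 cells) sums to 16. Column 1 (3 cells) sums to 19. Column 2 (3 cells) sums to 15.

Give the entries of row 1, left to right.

4 2

16 in 2 cells must be {7,9}.
Nothing is forced directly, so branch on (1,1), whose candidates are 2 or 4 or 5. If (1,1) = 2: that forces (1,2) = 4, (3,1) = 9, after which (3,2) would have to be in {7} for the 16 across but in {2,3,5,6,8,9} for the 15 down — contradiction. If (1,1) = 5: that forces (1,2) = 1, (2,1) = 8, after which (2,2) would have to be in {4} for the 12 across but in {5,6,8,9} for the 15 down — contradiction. So (1,1) = 4.
(1,2) = 6 − 4 = 2 completes the 6 across.
Nothing is forced directly, so branch on (3,1), whose candidates are 7 or 9. If (3,1) = 9: then (2,1) would have to be in {3,4,5,7,8,9} for the 12 across but in {6} for the 19 down — contradiction. So (3,1) = 7.
(2,1) = 19 − 11 = 8 completes the 19 down.
(2,2) = 12 − 8 = 4 completes the 12 across.
(3,2) = 16 − 7 = 9 completes the 16 across.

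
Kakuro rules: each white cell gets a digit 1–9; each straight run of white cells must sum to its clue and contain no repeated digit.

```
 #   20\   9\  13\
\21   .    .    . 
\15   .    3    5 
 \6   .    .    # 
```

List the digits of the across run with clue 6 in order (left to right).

R1C3 = 13 − 5 = 8 completes the 13 down.
R2C1 = 15 − 8 = 7 completes the 15 across.
Given what's placed, R1C2 must be 4 to fit the 21 across and 9 down.
R3C2 = 9 − 7 = 2 completes the 9 down.
R1C1 = 21 − 12 = 9 completes the 21 across.
R3C1 = 6 − 2 = 4 completes the 6 across.

4 2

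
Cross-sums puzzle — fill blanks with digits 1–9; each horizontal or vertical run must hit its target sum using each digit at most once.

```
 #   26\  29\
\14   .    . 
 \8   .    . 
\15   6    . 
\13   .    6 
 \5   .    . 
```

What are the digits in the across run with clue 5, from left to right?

R3C2 = 15 − 6 = 9 completes the 15 across.
R4C1 = 13 − 6 = 7 completes the 13 across.
Nothing is forced directly, so branch on R1C1, whose candidates are 8 or 9. If R1C1 = 8: then R1C2 would have to be in {6} for the 14 across but in {1,2,3,4,5,7,8} for the 29 down — contradiction. So R1C1 = 9.
R1C2 = 14 − 9 = 5 completes the 14 across.
No cell is forced outright now. R2C1 can only be 1 or 3 (the digits allowed by both its 8 across and its 26 down). If R2C1 = 3: then R2C2 would have to be in {5} for the 8 across but in {1,2,7,8} for the 29 down — contradiction. So R2C1 = 1.
R2C2 = 8 − 1 = 7 completes the 8 across.
R5C1 = 26 − 23 = 3 completes the 26 down.
R5C2 = 5 − 3 = 2 completes the 5 across.

3 2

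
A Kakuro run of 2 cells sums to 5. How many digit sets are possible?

2

2 distinct digits from 1–9 sum between 3 and 17.
Enumerating: {1,4}, {2,3}.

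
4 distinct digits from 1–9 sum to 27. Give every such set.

{3,7,8,9}; {4,6,8,9}; {5,6,7,9}

4 distinct digits from 1–9 sum between 10 and 30.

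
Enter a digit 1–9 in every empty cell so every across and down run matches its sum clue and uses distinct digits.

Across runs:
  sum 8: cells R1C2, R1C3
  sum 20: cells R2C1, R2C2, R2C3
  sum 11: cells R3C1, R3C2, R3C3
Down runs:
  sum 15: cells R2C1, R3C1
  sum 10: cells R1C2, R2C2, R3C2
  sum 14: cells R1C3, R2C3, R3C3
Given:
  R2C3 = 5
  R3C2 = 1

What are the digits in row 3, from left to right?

7, 1, 3

Nothing is forced directly, so branch on R2C2, whose candidates are 6 or 7. If R2C2 = 6: that forces R1C2 = 3, after which R1C3 would have to be in {5} for the 8 across but in {1,2,3,6,7,8} for the 14 down — contradiction. So R2C2 = 7.
R1C2 = 10 − 8 = 2 completes the 10 down.
R1C3 = 8 − 2 = 6 completes the 8 across.
R2C1 = 20 − 12 = 8 completes the 20 across.
R3C1 = 15 − 8 = 7 completes the 15 down.
R3C3 = 11 − 8 = 3 completes the 11 across.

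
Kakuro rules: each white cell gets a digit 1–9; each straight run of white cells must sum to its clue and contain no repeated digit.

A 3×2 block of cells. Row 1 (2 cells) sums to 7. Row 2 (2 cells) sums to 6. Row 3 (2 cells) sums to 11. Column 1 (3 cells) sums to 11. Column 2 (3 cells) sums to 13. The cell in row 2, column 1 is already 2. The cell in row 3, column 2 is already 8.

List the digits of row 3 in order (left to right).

3, 8

(2,2) = 6 − 2 = 4 completes the 6 across.
(3,1) = 11 − 8 = 3 completes the 11 across.
(1,1) = 11 − 5 = 6 completes the 11 down.
(1,2) = 7 − 6 = 1 completes the 7 across.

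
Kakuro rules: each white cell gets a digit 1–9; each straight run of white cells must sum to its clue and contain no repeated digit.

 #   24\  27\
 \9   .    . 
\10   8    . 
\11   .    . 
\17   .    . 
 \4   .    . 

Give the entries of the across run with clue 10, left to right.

17 in 2 cells must be {8,9}; 4 in 2 cells must be {1,3}.
R2C2 = 10 − 8 = 2 completes the 10 across.

8, 2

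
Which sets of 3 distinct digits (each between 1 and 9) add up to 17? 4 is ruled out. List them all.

{1,7,9}; {2,6,9}; {2,7,8}; {3,5,9}; {3,6,8}

3 distinct digits from 1–9 sum between 6 and 24.
Dropping sets that contain 4.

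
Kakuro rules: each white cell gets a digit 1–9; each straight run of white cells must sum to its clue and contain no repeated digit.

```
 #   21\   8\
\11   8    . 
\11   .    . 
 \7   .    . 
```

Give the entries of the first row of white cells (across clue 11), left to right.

8 3

R1C2 = 11 − 8 = 3 completes the 11 across.
R2C2 = 4: the only remaining digit allowed by both the 11 across and the 8 down.
R3C2 = 8 − 7 = 1 completes the 8 down.
R2C1 = 11 − 4 = 7 completes the 11 across.
R3C1 = 7 − 1 = 6 completes the 7 across.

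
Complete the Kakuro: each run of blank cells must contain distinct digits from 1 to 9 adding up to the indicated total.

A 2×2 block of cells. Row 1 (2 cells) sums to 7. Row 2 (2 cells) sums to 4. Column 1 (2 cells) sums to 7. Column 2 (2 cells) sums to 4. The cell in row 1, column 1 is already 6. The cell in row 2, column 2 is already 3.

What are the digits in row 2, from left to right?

4 in 2 cells must be {1,3}.
(1,2) = 7 − 6 = 1 completes the 7 across.
(2,1) = 4 − 3 = 1 completes the 4 across.

1 3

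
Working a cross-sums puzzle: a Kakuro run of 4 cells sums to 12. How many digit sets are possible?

2

4 distinct digits from 1–9 sum between 10 and 30.
Enumerating: {1,2,3,6}, {1,2,4,5}.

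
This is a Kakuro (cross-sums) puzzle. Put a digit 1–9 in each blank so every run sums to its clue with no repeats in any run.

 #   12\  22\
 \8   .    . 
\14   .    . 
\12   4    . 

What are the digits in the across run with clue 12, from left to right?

4 8

R3C2 = 12 − 4 = 8 completes the 12 across.
R1C2 = 5: the only remaining digit allowed by both the 8 across and the 22 down.
R2C2 = 22 − 13 = 9 completes the 22 down.
R1C1 = 8 − 5 = 3 completes the 8 across.
R2C1 = 14 − 9 = 5 completes the 14 across.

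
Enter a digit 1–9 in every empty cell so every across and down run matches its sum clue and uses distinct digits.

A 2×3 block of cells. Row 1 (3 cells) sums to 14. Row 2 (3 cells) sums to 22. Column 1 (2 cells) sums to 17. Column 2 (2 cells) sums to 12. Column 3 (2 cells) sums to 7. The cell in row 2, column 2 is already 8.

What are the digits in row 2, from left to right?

17 in 2 cells must be {8,9}.
(1,2) = 12 − 8 = 4 completes the 12 down.
(2,1) = 9: the only remaining digit allowed by both the 22 across and the 17 down.
(2,3) = 22 − 17 = 5 completes the 22 across.
(1,1) = 17 − 9 = 8 completes the 17 down.
(1,3) = 14 − 12 = 2 completes the 14 across.

9, 8, 5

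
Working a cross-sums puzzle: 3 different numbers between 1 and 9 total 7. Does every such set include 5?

The only way to make 7 from 3 distinct digits is {1,2,4}, which does not contain 5.

No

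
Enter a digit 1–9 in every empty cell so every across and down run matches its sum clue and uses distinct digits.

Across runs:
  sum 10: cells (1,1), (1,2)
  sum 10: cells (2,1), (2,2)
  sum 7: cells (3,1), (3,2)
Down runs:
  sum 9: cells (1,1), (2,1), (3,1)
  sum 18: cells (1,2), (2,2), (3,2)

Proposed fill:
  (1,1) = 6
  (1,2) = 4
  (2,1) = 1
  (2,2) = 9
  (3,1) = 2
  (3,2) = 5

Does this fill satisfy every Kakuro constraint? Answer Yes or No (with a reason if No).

Across: 6+4=10; 1+9=10; 2+5=7. Down: 6+1+2=9; 4+9+5=18. No digit repeats within any run.

Yes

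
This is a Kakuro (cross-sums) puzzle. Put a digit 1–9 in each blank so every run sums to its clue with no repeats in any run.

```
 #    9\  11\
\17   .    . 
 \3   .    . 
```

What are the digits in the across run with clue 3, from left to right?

1 2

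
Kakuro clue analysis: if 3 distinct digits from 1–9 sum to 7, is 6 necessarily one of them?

No

The only way to make 7 from 3 distinct digits is {1,2,4}, which does not contain 6.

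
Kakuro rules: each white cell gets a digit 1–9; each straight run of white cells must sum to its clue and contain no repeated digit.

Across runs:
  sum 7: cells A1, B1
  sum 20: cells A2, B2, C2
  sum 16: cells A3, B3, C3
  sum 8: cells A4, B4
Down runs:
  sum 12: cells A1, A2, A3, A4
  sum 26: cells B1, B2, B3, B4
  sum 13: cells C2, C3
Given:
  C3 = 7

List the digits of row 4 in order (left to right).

2, 6

C2 = 13 − 7 = 6 completes the 13 down.
Given what's placed, A2 must be 5 to fit the 20 across and 12 down.
B2 = 20 − 11 = 9 completes the 20 across.
Nothing is forced directly, so branch on A3, whose candidates are 1 or 4. If A3 = 4: that forces B3 = 5, after which B4 would have to be in {1,2,3,5,6,7} for the 8 across but in {4,8} for the 26 down — contradiction. So A3 = 1.
B3 = 16 − 8 = 8 completes the 16 across.
Given what's placed, A4 must be 2 to fit the 8 across and 12 down.
B4 = 8 − 2 = 6 completes the 8 across.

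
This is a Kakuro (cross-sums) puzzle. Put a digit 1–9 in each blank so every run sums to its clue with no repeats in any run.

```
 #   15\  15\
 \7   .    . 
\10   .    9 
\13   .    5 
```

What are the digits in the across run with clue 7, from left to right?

6 1

R1C2 = 15 − 14 = 1 completes the 15 down.
R2C1 = 10 − 9 = 1 completes the 10 across.
R3C1 = 13 − 5 = 8 completes the 13 across.
R1C1 = 7 − 1 = 6 completes the 7 across.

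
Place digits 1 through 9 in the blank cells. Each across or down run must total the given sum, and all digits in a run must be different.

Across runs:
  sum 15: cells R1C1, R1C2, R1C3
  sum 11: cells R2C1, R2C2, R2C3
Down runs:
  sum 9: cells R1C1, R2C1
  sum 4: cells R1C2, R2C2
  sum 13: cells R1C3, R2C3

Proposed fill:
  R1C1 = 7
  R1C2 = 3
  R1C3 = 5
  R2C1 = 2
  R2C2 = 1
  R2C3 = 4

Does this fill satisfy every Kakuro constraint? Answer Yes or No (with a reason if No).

No — the across run R2C1–R2C3 sums to 7, not 11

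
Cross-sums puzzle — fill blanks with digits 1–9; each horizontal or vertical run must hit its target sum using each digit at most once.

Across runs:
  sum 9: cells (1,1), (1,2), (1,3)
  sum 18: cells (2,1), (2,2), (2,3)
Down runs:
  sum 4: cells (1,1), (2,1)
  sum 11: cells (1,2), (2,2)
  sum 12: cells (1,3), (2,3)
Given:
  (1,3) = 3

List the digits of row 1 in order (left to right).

1, 5, 3

4 in 2 cells must be {1,3}.
(1,1) = 1: the only remaining digit allowed by both the 9 across and the 4 down.
(1,2) = 9 − 4 = 5 completes the 9 across.
(2,1) = 4 − 1 = 3 completes the 4 down.
(2,2) = 11 − 5 = 6 completes the 11 down.
(2,3) = 18 − 9 = 9 completes the 18 across.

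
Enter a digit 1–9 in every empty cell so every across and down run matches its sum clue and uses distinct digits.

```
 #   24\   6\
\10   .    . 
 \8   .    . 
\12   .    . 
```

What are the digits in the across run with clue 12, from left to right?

9, 3

24 in 3 cells must be {7,8,9}; 6 in 3 cells must be {1,2,3}.
The 8 across and the 24 down share only 7, so R2C1 = 7.
R2C2 = 8 − 7 = 1 completes the 8 across.
Given what's placed, R3C2 must be 3 to fit the 12 across and 6 down.
R1C2 = 6 − 4 = 2 completes the 6 down.
R3C1 = 12 − 3 = 9 completes the 12 across.
R1C1 = 10 − 2 = 8 completes the 10 across.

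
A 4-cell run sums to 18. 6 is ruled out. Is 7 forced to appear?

Counterexample: {1,3,5,9} sums to 18 under that restriction without using 7.

No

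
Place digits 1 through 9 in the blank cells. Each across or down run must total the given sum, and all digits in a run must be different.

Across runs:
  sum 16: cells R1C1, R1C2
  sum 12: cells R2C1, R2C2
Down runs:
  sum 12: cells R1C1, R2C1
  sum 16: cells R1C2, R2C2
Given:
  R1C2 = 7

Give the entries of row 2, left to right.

16 in 2 cells must be {7,9}.
R1C1 = 16 − 7 = 9 completes the 16 across.
R2C1 = 12 − 9 = 3 completes the 12 down.
R2C2 = 12 − 3 = 9 completes the 12 across.

3 9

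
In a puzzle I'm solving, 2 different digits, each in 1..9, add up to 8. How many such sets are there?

3

2 distinct digits from 1–9 sum between 3 and 17.
Enumerating: {1,7}, {2,6}, {3,5}.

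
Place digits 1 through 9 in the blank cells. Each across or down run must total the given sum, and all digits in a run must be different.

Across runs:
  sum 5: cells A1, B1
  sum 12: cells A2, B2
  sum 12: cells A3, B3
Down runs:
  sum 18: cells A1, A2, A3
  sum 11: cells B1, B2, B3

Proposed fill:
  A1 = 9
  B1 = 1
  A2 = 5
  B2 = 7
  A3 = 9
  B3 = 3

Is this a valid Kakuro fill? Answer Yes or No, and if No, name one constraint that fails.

No — the down run A1–A3 sums to 23, not 18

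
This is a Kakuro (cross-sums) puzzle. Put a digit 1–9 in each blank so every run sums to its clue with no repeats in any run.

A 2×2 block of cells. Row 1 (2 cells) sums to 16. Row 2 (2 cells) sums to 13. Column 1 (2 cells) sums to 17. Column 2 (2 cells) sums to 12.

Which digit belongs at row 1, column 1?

16 in 2 cells must be {7,9}; 17 in 2 cells must be {8,9}.
The 16 across and the 17 down share only 9, so (1,1) = 9.
(1,2) = 16 − 9 = 7 completes the 16 across.
(2,1) = 17 − 9 = 8 completes the 17 down.
(2,2) = 13 − 8 = 5 completes the 13 across.

9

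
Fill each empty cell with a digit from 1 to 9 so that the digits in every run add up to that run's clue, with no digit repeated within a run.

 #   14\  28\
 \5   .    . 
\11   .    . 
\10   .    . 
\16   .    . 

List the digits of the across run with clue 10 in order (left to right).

16 in 2 cells must be {7,9}.
Only 4 fits R1C2 under both its across sum 5 and down sum 28.
The 16 across and the 14 down share only 7, so R4C1 = 7.
R4C2 = 16 − 7 = 9 completes the 16 across.
R1C1 = 5 − 4 = 1 completes the 5 across.
No cell is forced outright now. R2C1 can only be 2 or 4 (the digits allowed by both its 11 across and its 14 down). If R2C1 = 2: then R2C2 would have to be in {9} for the 11 across but in {7,8} for the 28 down — contradiction. So R2C1 = 4.
R2C2 = 11 − 4 = 7 completes the 11 across.
R3C1 = 14 − 12 = 2 completes the 14 down.
R3C2 = 10 − 2 = 8 completes the 10 across.

2, 8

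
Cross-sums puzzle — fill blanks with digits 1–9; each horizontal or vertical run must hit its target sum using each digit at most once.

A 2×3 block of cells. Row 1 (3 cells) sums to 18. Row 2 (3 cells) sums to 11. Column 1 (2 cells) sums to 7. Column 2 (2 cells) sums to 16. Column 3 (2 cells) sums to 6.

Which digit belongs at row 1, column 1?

16 in 2 cells must be {7,9}.
The 11 across and the 16 down share only 7, so (2,2) = 7.
Given what's placed, (2,3) must be 1 to fit the 11 across and 6 down.
(1,2) = 16 − 7 = 9 completes the 16 down.
(1,3) = 6 − 1 = 5 completes the 6 down.
(2,1) = 11 − 8 = 3 completes the 11 across.
(1,1) = 18 − 14 = 4 completes the 18 across.

4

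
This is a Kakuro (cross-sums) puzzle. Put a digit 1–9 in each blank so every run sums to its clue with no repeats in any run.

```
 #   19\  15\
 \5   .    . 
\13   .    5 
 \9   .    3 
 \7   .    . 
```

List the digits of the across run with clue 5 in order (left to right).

Given what's placed, R1C2 must be 1 to fit the 5 across and 15 down.
R2C1 = 13 − 5 = 8 completes the 13 across.
R3C1 = 9 − 3 = 6 completes the 9 across.
R4C2 = 15 − 9 = 6 completes the 15 down.
R1C1 = 5 − 1 = 4 completes the 5 across.
R4C1 = 7 − 6 = 1 completes the 7 across.

4 1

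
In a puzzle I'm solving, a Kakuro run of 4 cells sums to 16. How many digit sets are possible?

8

4 distinct digits from 1–9 sum between 10 and 30.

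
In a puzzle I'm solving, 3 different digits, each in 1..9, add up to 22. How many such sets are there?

2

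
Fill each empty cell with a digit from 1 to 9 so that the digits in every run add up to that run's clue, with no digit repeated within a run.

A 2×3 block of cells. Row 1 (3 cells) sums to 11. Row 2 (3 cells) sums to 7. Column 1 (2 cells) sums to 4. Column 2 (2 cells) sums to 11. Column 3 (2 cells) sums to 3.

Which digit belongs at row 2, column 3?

2

7 in 3 cells must be {1,2,4}; 4 in 2 cells must be {1,3}; 3 in 2 cells must be {1,2}.
The 7 across and the 4 down share only 1, so (2,1) = 1.
Given what's placed, (2,3) must be 2 to fit the 7 across and 3 down.
(1,1) = 4 − 1 = 3 completes the 4 down.
(1,3) = 3 − 2 = 1 completes the 3 down.
(2,2) = 7 − 3 = 4 completes the 7 across.
(1,2) = 11 − 4 = 7 completes the 11 across.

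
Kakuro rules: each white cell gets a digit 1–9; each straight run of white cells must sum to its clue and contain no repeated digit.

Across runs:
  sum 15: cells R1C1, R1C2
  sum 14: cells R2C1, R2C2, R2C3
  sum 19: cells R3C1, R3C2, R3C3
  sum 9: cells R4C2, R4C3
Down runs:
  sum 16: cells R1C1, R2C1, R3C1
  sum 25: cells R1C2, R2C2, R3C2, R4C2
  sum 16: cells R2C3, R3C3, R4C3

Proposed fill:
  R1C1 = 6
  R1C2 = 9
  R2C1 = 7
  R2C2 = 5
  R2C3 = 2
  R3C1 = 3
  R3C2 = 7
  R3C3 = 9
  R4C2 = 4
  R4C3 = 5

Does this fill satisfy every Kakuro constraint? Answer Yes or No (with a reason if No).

Across: 6+9=15; 7+5+2=14; 3+7+9=19; 4+5=9. Down: 6+7+3=16; 9+5+7+4=25; 2+9+5=16. No digit repeats within any run.

Yes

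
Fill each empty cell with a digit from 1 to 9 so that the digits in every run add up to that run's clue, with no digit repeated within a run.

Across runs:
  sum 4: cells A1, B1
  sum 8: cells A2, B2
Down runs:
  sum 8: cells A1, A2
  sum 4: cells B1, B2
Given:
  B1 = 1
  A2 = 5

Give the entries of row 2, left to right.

5 3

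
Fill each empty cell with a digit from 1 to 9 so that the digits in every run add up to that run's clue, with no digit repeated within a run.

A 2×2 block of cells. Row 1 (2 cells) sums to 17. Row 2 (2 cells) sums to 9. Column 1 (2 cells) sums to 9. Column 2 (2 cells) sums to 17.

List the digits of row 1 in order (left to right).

8 9

17 in 2 cells must be {8,9}.
The 17 across and the 9 down share only 8, so (1,1) = 8.
(1,2) = 17 − 8 = 9 completes the 17 across.
(2,1) = 9 − 8 = 1 completes the 9 down.
(2,2) = 9 − 1 = 8 completes the 9 across.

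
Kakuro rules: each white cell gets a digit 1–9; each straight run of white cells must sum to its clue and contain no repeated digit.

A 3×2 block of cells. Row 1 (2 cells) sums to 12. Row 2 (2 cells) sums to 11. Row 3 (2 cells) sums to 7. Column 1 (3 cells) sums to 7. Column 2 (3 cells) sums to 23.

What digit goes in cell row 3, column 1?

1

7 in 3 cells must be {1,2,4}; 23 in 3 cells must be {6,8,9}.
The 12 across and the 7 down share only 4, so (1,1) = 4.
(1,2) = 12 − 4 = 8 completes the 12 across.
Given what's placed, (2,1) must be 2 to fit the 11 across and 7 down.
(2,2) = 11 − 2 = 9 completes the 11 across.
(3,1) = 7 − 6 = 1 completes the 7 down.
(3,2) = 7 − 1 = 6 completes the 7 across.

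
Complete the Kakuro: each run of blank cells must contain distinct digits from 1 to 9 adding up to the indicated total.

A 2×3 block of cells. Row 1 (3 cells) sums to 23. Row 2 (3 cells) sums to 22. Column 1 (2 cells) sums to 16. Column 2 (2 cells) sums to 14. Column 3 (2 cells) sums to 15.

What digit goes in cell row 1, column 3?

6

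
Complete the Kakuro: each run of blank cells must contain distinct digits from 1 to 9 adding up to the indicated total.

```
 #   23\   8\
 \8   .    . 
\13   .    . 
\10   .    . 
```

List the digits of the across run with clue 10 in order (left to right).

23 in 3 cells must be {6,8,9}.
The 8 across and the 23 down share only 6, so R1C1 = 6.
R1C2 = 8 − 6 = 2 completes the 8 across.
Given what's placed, R2C2 must be 5 to fit the 13 across and 8 down.
R3C2 = 8 − 7 = 1 completes the 8 down.
R2C1 = 13 − 5 = 8 completes the 13 across.
R3C1 = 10 − 1 = 9 completes the 10 across.

9 1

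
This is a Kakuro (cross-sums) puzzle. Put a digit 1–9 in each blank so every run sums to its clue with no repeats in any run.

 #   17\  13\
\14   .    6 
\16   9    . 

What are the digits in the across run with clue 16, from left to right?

9 7

16 in 2 cells must be {7,9}; 17 in 2 cells must be {8,9}.
R1C1 = 14 − 6 = 8 completes the 14 across.
R2C2 = 16 − 9 = 7 completes the 16 across.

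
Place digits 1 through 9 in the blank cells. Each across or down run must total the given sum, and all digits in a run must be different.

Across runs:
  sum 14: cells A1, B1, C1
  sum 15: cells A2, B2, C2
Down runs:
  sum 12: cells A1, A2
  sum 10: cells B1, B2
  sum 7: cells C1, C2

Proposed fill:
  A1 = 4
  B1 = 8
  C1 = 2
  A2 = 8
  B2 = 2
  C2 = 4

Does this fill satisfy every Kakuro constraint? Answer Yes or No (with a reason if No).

No — the down run C1–C2 sums to 6, not 7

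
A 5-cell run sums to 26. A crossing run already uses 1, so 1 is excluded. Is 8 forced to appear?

Counterexample: {2,3,5,7,9} sums to 26 under that restriction without using 8.

No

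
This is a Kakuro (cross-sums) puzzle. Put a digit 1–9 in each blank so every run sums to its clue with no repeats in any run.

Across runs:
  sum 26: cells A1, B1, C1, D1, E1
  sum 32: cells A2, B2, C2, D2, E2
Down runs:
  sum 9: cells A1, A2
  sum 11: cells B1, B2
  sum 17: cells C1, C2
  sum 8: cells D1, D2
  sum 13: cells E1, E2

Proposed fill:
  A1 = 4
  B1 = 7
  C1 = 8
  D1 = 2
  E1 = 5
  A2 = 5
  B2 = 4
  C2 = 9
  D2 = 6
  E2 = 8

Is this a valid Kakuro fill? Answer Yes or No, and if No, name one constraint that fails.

Yes

Across: 4+7+8+2+5=26; 5+4+9+6+8=32. Down: 4+5=9; 7+4=11; 8+9=17; 2+6=8; 5+8=13. No digit repeats within any run.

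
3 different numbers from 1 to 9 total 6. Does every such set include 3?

Yes

The only way to make 6 from 3 distinct digits is {1,2,3}, which contains 3.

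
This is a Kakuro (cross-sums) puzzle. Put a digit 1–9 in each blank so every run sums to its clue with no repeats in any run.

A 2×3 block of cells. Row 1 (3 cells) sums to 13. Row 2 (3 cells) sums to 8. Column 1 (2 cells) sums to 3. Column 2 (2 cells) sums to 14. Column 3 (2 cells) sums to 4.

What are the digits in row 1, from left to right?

3 in 2 cells must be {1,2}; 4 in 2 cells must be {1,3}.
The 8 across and the 14 down share only 5, so (2,2) = 5.
Given what's placed, (2,3) must be 1 to fit the 8 across and 4 down.
(1,2) = 14 − 5 = 9 completes the 14 down.
(1,3) = 4 − 1 = 3 completes the 4 down.
(2,1) = 8 − 6 = 2 completes the 8 across.
(1,1) = 13 − 12 = 1 completes the 13 across.

1, 9, 3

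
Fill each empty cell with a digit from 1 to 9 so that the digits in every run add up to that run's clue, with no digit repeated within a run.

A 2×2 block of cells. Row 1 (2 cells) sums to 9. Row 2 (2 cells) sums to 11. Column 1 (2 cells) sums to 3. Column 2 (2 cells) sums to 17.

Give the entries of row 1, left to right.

1, 8

3 in 2 cells must be {1,2}; 17 in 2 cells must be {8,9}.
The 9 across and the 17 down share only 8, so (1,2) = 8.
The 11 across and the 3 down share only 2, so (2,1) = 2.
(2,2) = 11 − 2 = 9 completes the 11 across.
(1,1) = 9 − 8 = 1 completes the 9 across.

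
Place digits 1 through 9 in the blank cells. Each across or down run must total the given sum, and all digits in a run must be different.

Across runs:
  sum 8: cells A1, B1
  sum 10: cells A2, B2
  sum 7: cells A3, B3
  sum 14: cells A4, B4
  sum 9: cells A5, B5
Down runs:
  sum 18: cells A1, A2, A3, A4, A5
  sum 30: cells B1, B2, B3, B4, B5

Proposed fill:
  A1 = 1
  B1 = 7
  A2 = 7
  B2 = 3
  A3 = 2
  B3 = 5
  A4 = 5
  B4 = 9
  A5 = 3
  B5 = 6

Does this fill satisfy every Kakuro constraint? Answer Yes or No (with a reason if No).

Yes

Across: 1+7=8; 7+3=10; 2+5=7; 5+9=14; 3+6=9. Down: 1+7+2+5+3=18; 7+3+5+9+6=30. No digit repeats within any run.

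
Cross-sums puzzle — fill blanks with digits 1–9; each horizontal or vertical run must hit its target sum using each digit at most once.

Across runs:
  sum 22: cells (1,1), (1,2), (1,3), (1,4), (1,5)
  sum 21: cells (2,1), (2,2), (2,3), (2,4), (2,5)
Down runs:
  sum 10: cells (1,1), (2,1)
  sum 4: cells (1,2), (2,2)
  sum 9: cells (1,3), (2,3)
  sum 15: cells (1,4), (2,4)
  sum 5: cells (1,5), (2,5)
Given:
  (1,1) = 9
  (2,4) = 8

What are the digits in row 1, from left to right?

9 1 2 7 3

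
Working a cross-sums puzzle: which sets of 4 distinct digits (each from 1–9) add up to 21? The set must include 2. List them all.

{2,3,7,9}; {2,4,6,9}; {2,4,7,8}; {2,5,6,8}

4 distinct digits from 1–9 sum between 10 and 30.
Keeping only sets containing 2.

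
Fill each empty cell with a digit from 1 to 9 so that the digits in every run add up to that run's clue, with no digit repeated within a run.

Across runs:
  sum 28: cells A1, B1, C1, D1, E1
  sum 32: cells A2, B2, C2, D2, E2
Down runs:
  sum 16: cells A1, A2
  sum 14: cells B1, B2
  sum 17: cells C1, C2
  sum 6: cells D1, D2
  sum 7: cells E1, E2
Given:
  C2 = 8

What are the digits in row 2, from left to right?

16 in 2 cells must be {7,9}; 17 in 2 cells must be {8,9}.
C1 = 17 − 8 = 9 completes the 17 down.
Given what's placed, A1 must be 7 to fit the 28 across and 16 down.
A2 = 16 − 7 = 9 completes the 16 down.
Nothing is forced directly, so branch on B2, whose candidates are 5 or 6. If B2 = 5: then B1 would have to be in {1,2,3,4,5,6,8} for the 28 across but in {9} for the 14 down — contradiction. So B2 = 6.
B1 = 14 − 6 = 8 completes the 14 down.
D1 = 1: the only remaining digit allowed by both the 28 across and the 6 down.
E1 = 28 − 25 = 3 completes the 28 across.
D2 = 6 − 1 = 5 completes the 6 down.
E2 = 32 − 28 = 4 completes the 32 across.

9 6 8 5 4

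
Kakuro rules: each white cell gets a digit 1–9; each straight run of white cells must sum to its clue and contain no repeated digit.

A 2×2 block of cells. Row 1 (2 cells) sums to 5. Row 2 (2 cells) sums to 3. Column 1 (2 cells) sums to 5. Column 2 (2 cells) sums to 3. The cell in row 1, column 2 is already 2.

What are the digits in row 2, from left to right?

3 in 2 cells must be {1,2}.
(1,1) = 5 − 2 = 3 completes the 5 across.
(2,1) = 5 − 3 = 2 completes the 5 down.
(2,2) = 3 − 2 = 1 completes the 3 across.

2, 1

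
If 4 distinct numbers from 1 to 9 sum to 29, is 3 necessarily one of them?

No

The only way to make 29 from 4 distinct digits is {5,7,8,9}, which does not contain 3.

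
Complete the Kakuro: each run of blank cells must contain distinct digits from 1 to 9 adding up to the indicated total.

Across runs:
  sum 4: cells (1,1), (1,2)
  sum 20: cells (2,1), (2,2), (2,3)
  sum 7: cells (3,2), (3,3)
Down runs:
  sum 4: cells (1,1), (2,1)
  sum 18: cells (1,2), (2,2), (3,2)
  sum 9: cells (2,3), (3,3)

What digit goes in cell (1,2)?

3

4 in 2 cells must be {1,3}.
The 20 across and the 4 down share only 3, so (2,1) = 3.
(2,3) = 8: the only remaining digit allowed by both the 20 across and the 9 down.
(3,3) = 9 − 8 = 1 completes the 9 down.
(1,1) = 4 − 3 = 1 completes the 4 down.
(1,2) = 4 − 1 = 3 completes the 4 across.
(2,2) = 20 − 11 = 9 completes the 20 across.
(3,2) = 7 − 1 = 6 completes the 7 across.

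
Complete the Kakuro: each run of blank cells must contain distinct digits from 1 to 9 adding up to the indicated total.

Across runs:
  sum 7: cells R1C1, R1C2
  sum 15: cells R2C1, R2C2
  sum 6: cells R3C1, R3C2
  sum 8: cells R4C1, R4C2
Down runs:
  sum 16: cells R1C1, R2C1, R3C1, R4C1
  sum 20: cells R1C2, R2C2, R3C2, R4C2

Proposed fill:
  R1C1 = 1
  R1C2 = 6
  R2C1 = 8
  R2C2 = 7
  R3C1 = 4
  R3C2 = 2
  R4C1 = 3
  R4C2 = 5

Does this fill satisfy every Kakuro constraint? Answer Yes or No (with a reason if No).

Across: 1+6=7; 8+7=15; 4+2=6; 3+5=8. Down: 1+8+4+3=16; 6+7+2+5=20. No digit repeats within any run.

Yes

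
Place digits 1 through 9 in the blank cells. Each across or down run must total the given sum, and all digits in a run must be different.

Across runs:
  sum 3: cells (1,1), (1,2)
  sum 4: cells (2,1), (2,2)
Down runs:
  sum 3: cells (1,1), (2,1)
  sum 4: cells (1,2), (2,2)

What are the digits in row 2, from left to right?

3 in 2 cells must be {1,2}; 4 in 2 cells must be {1,3}.
The 3 across and the 4 down share only 1, so (1,2) = 1.
The 4 across and the 3 down share only 1, so (2,1) = 1.
(2,2) = 4 − 1 = 3 completes the 4 across.
(1,1) = 3 − 1 = 2 completes the 3 across.

1, 3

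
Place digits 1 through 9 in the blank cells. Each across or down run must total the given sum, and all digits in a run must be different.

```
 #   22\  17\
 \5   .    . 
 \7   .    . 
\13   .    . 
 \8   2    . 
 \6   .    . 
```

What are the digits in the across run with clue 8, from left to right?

R4C2 = 8 − 2 = 6 completes the 8 across.

2 6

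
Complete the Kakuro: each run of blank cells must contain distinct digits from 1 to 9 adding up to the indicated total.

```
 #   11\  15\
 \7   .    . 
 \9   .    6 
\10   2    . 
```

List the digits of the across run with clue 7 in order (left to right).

6, 1

R2C1 = 9 − 6 = 3 completes the 9 across.
R3C2 = 10 − 2 = 8 completes the 10 across.
R1C1 = 11 − 5 = 6 completes the 11 down.
R1C2 = 7 − 6 = 1 completes the 7 across.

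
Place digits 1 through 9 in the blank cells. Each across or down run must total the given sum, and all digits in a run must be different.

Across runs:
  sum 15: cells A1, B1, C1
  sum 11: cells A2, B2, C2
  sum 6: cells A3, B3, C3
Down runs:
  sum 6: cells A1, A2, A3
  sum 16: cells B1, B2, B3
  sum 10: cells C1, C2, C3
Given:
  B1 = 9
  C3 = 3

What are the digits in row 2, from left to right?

3 6 2

6 in 3 cells must be {1,2,3}.
No cell is forced outright now. A1 can only be 1 or 2 (the digits allowed by both its 15 across and its 6 down). If A1 = 2: then C1 would have to be in {4} for the 15 across but in {1,2,5,6} for the 10 down — contradiction. So A1 = 1.
C1 = 15 − 10 = 5 completes the 15 across.
C2 = 10 − 8 = 2 completes the 10 down.
Given what's placed, A3 must be 2 to fit the 6 across and 6 down.
B3 = 6 − 5 = 1 completes the 6 across.
A2 = 6 − 3 = 3 completes the 6 down.
B2 = 11 − 5 = 6 completes the 11 across.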